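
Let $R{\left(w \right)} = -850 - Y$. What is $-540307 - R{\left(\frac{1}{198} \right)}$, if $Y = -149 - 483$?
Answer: $-540089$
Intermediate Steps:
$Y = -632$ ($Y = -149 - 483 = -632$)
$R{\left(w \right)} = -218$ ($R{\left(w \right)} = -850 - -632 = -850 + 632 = -218$)
$-540307 - R{\left(\frac{1}{198} \right)} = -540307 - -218 = -540307 + 218 = -540089$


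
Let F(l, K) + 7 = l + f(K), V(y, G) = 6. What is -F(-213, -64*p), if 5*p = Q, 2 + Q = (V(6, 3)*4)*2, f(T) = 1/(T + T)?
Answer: 1295365/5888 ≈ 220.00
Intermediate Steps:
f(T) = 1/(2*T)
Q = 46 (Q = -2 + (6*4)*2 = -2 + 24*2 = -2 + 48 = 46)
p = 46/5 (p = (1/5)*46 = 46/5 ≈ 9.2000)
F(l, K) = -7 + l + 1/(2*K) (F(l, K) = -7 + (l + 1/(2*K)) = -7 + l + 1/(2*K))
-F(-213, -64*p) = -(-7 - 213 + 1/(2*((-64*46/5)))) = -(-7 - 213 + 1/(2*(-2944/5))) = -(-7 - 213 + (1/2)*(-5/2944)) = -(-7 - 213 - 5/5888) = -1*(-1295365/5888) = 1295365/5888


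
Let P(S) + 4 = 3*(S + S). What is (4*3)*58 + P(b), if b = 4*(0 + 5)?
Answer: 812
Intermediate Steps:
b = 20 (b = 4*5 = 20)
P(S) = -4 + 6*S (P(S) = -4 + 3*(S + S) = -4 + 3*(2*S) = -4 + 6*S)
(4*3)*58 + P(b) = (4*3)*58 + (-4 + 6*20) = 12*58 + (-4 + 120) = 696 + 116 = 812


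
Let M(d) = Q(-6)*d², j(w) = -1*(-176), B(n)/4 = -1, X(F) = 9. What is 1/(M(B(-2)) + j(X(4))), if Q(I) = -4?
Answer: 1/112 ≈ 0.0089286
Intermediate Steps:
B(n) = -4 (B(n) = 4*(-1) = -4)
j(w) = 176
M(d) = -4*d²
1/(M(B(-2)) + j(X(4))) = 1/(-4*(-4)² + 176) = 1/(-4*16 + 176) = 1/(-64 + 176) = 1/112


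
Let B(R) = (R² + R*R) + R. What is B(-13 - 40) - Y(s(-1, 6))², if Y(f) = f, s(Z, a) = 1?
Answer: 5564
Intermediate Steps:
B(R) = R + 2*R² (B(R) = (R² + R²) + R = 2*R² + R = R + 2*R²)
B(-13 - 40) - Y(s(-1, 6))² = (-13 - 40)*(1 + 2*(-13 - 40)) - 1*1² = -53*(1 + 2*(-53)) - 1*1 = -53*(1 - 106) - 1 = -53*(-105) - 1 = 5565 - 1 = 5564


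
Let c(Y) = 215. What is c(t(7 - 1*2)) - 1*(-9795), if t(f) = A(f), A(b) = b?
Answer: 10010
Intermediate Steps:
t(f) = f
c(t(7 - 1*2)) - 1*(-9795) = 215 - 1*(-9795) = 215 + 9795 = 10010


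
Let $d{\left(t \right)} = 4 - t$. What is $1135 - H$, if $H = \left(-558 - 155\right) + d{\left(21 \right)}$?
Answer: $1865$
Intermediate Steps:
$H = -730$ ($H = \left(-558 - 155\right) + \left(4 - 21\right) = -713 + \left(4 - 21\right) = -713 - 17 = -730$)
$1135 - H = 1135 - -730 = 1135 + 730 = 1865$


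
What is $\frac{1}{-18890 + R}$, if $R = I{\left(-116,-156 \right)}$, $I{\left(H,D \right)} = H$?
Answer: $- \frac{1}{19006} \approx -5.2615 \cdot 10^{-5}$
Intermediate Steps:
$R = -116$
$\frac{1}{-18890 + R} = \frac{1}{-18890 - 116} = \frac{1}{-19006} = - \frac{1}{19006}$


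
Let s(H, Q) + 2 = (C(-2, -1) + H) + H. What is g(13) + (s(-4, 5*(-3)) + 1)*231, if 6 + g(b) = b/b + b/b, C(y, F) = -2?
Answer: -2545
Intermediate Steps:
s(H, Q) = -4 + 2*H (s(H, Q) = -2 + ((-2 + H) + H) = -2 + (-2 + 2*H) = -4 + 2*H)
g(b) = -4 (g(b) = -6 + (b/b + b/b) = -6 + (1 + 1) = -6 + 2 = -4)
g(13) + (s(-4, 5*(-3)) + 1)*231 = -4 + ((-4 + 2*(-4)) + 1)*231 = -4 + ((-4 - 8) + 1)*231 = -4 + (-12 + 1)*231 = -4 - 11*231 = -4 - 2541 = -2545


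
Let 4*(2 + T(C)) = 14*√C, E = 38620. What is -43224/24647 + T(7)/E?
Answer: -834680087/475933570 + 7*√7/77240 ≈ -1.7535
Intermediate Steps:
T(C) = -2 + 7*√C/2 (T(C) = -2 + (14*√C)/4 = -2 + 7*√C/2)
-43224/24647 + T(7)/E = -43224/24647 + (-2 + 7*√7/2)/38620 = -43224*1/24647 + (-2 + 7*√7/2)*(1/38620) = -43224/24647 + (-1/19310 + 7*√7/77240) = -834680087/475933570 + 7*√7/77240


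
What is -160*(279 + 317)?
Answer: -95360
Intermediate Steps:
-160*(279 + 317) = -160*596 = -95360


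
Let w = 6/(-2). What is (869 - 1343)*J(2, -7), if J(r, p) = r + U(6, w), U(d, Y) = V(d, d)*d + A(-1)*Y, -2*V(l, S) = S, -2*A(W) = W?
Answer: 8295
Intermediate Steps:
A(W) = -W/2
V(l, S) = -S/2
w = -3 (w = 6*(-½) = -3)
U(d, Y) = Y/2 - d²/2 (U(d, Y) = (-d/2)*d + (-½*(-1))*Y = -d²/2 + Y/2 = Y/2 - d²/2)
J(r, p) = -39/2 + r (J(r, p) = r + ((½)*(-3) - ½*6²) = r + (-3/2 - ½*36) = r + (-3/2 - 18) = r - 39/2 = -39/2 + r)
(869 - 1343)*J(2, -7) = (869 - 1343)*(-39/2 + 2) = -474*(-35/2) = 8295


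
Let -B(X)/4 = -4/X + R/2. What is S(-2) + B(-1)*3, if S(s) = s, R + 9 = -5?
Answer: 34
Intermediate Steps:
R = -14 (R = -9 - 5 = -14)
B(X) = 28 + 16/X (B(X) = -4*(-4/X - 14/2) = -4*(-4/X - 14*½) = -4*(-4/X - 7) = -4*(-7 - 4/X) = 28 + 16/X)
S(-2) + B(-1)*3 = -2 + (28 + 16/(-1))*3 = -2 + (28 + 16*(-1))*3 = -2 + (28 - 16)*3 = -2 + 12*3 = -2 + 36 = 34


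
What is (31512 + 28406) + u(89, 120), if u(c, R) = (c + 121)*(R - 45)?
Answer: 75668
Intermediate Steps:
u(c, R) = (-45 + R)*(121 + c) (u(c, R) = (121 + c)*(-45 + R) = (-45 + R)*(121 + c))
(31512 + 28406) + u(89, 120) = (31512 + 28406) + (-5445 - 45*89 + 121*120 + 120*89) = 59918 + (-5445 - 4005 + 14520 + 10680) = 59918 + 15750 = 75668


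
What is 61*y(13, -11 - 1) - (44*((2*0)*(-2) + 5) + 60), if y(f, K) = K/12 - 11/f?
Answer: -5104/13 ≈ -392.62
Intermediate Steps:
y(f, K) = -11/f + K/12 (y(f, K) = K*(1/12) - 11/f = K/12 - 11/f = -11/f + K/12)
61*y(13, -11 - 1) - (44*((2*0)*(-2) + 5) + 60) = 61*(-11/13 + (-11 - 1)/12) - (44*((2*0)*(-2) + 5) + 60) = 61*(-11*1/13 + (1/12)*(-12)) - (44*(0*(-2) + 5) + 60) = 61*(-11/13 - 1) - (44*(0 + 5) + 60) = 61*(-24/13) - (44*5 + 60) = -1464/13 - (220 + 60) = -1464/13 - 1*280 = -1464/13 - 280 = -5104/13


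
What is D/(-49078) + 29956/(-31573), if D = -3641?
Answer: -1355223275/1549539694 ≈ -0.87460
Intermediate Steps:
D/(-49078) + 29956/(-31573) = -3641/(-49078) + 29956/(-31573) = -3641*(-1/49078) + 29956*(-1/31573) = 3641/49078 - 29956/31573 = -1355223275/1549539694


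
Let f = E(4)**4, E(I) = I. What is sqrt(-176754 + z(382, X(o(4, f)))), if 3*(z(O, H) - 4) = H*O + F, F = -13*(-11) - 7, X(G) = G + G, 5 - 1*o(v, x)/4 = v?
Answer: I*sqrt(175686) ≈ 419.15*I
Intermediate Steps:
f = 256 (f = 4**4 = 256)
o(v, x) = 20 - 4*v
X(G) = 2*G
F = 136 (F = 143 - 7 = 136)
z(O, H) = 148/3 + H*O/3 (z(O, H) = 4 + (H*O + 136)/3 = 4 + (136 + H*O)/3 = 4 + (136/3 + H*O/3) = 148/3 + H*O/3)
sqrt(-176754 + z(382, X(o(4, f)))) = sqrt(-176754 + (148/3 + (1/3)*(2*(20 - 4*4))*382)) = sqrt(-176754 + (148/3 + (1/3)*(2*(20 - 16))*382)) = sqrt(-176754 + (148/3 + (1/3)*(2*4)*382)) = sqrt(-176754 + (148/3 + (1/3)*8*382)) = sqrt(-176754 + (148/3 + 3056/3)) = sqrt(-176754 + 1068) = sqrt(-175686) = I*sqrt(175686)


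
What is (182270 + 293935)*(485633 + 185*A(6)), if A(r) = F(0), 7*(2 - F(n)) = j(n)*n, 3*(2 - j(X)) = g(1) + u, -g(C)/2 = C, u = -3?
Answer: 231437058615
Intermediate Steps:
g(C) = -2*C
j(X) = 11/3 (j(X) = 2 - (-2*1 - 3)/3 = 2 - (-2 - 3)/3 = 2 - ⅓*(-5) = 2 + 5/3 = 11/3)
F(n) = 2 - 11*n/21
A(r) = 2 (A(r) = 2 - 11/21*0 = 2 + 0 = 2)
(182270 + 293935)*(485633 + 185*A(6)) = (182270 + 293935)*(485633 + 185*2) = 476205*(485633 + 370) = 476205*486003 = 231437058615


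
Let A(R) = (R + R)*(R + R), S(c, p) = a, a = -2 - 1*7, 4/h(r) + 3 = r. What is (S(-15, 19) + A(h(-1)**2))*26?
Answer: -130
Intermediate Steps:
h(r) = 4/(-3 + r)
a = -9 (a = -2 - 7 = -9)
S(c, p) = -9
A(R) = 4*R**2 (A(R) = (2*R)*(2*R) = 4*R**2)
(S(-15, 19) + A(h(-1)**2))*26 = (-9 + 4*((4/(-3 - 1))**2)**2)*26 = (-9 + 4*((4/(-4))**2)**2)*26 = (-9 + 4*((4*(-1/4))**2)**2)*26 = (-9 + 4*((-1)**2)**2)*26 = (-9 + 4*1**2)*26 = (-9 + 4*1)*26 = (-9 + 4)*26 = -5*26 = -130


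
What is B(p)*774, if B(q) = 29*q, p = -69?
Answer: -1548774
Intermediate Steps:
B(p)*774 = (29*(-69))*774 = -2001*774 = -1548774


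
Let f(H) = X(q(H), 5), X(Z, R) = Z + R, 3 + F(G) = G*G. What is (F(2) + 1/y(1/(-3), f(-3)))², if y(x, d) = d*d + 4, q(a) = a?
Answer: 81/64 ≈ 1.2656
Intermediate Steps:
F(G) = -3 + G² (F(G) = -3 + G*G = -3 + G²)
X(Z, R) = R + Z
f(H) = 5 + H
y(x, d) = 4 + d² (y(x, d) = d² + 4 = 4 + d²)
(F(2) + 1/y(1/(-3), f(-3)))² = ((-3 + 2²) + 1/(4 + (5 - 3)²))² = ((-3 + 4) + 1/(4 + 2²))² = (1 + 1/(4 + 4))² = (1 + 1/8)² = (1 + ⅛)² = (9/8)² = 81/64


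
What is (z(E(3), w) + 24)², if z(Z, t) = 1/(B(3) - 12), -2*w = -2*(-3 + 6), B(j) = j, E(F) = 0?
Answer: 46225/81 ≈ 570.68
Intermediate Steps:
w = 3 (w = -(-1)*(-3 + 6) = -(-1)*3 = -½*(-6) = 3)
z(Z, t) = -⅑ (z(Z, t) = 1/(3 - 12) = 1/(-9) = -⅑)
(z(E(3), w) + 24)² = (-⅑ + 24)² = (215/9)² = 46225/81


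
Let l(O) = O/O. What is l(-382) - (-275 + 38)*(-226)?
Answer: -53561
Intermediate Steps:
l(O) = 1
l(-382) - (-275 + 38)*(-226) = 1 - (-275 + 38)*(-226) = 1 - (-237)*(-226) = 1 - 1*53562 = 1 - 53562 = -53561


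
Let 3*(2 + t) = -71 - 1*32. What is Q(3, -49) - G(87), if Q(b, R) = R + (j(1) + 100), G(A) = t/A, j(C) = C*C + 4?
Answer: 14725/261 ≈ 56.418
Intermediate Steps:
t = -109/3 (t = -2 + (-71 - 1*32)/3 = -2 + (-71 - 32)/3 = -2 + (1/3)*(-103) = -2 - 103/3 = -109/3 ≈ -36.333)
j(C) = 4 + C**2 (j(C) = C**2 + 4 = 4 + C**2)
G(A) = -109/(3*A)
Q(b, R) = 105 + R (Q(b, R) = R + ((4 + 1**2) + 100) = R + ((4 + 1) + 100) = R + (5 + 100) = R + 105 = 105 + R)
Q(3, -49) - G(87) = (105 - 49) - (-109)/(3*87) = 56 - (-109)/(3*87) = 56 - 1*(-109/261) = 56 + 109/261 = 14725/261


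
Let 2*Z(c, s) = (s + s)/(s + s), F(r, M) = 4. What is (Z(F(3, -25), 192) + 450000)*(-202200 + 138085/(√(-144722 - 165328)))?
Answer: -90990101100 - 24855327617*I*√1378/8268 ≈ -9.099e+10 - 1.1159e+8*I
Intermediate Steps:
Z(c, s) = ½ (Z(c, s) = ((s + s)/(s + s))/2 = ((2*s)/((2*s)))/2 = ((2*s)*(1/(2*s)))/2 = (½)*1 = ½)
(Z(F(3, -25), 192) + 450000)*(-202200 + 138085/(√(-144722 - 165328))) = (½ + 450000)*(-202200 + 138085/(√(-144722 - 165328))) = 900001*(-202200 + 138085/(√(-310050)))/2 = 900001*(-202200 + 138085/((15*I*√1378)))/2 = 900001*(-202200 + 138085*(-I*√1378/20670))/2 = 900001*(-202200 - 27617*I*√1378/4134)/2 = -90990101100 - 24855327617*I*√1378/8268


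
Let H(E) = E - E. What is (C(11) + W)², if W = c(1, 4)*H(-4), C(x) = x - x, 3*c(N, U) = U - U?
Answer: 0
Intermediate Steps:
H(E) = 0
c(N, U) = 0 (c(N, U) = (U - U)/3 = (⅓)*0 = 0)
C(x) = 0
W = 0 (W = 0*0 = 0)
(C(11) + W)² = (0 + 0)² = 0² = 0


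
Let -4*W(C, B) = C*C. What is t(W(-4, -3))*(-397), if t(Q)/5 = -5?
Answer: 9925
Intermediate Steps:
W(C, B) = -C²/4 (W(C, B) = -C*C/4 = -C²/4)
t(Q) = -25 (t(Q) = 5*(-5) = -25)
t(W(-4, -3))*(-397) = -25*(-397) = 9925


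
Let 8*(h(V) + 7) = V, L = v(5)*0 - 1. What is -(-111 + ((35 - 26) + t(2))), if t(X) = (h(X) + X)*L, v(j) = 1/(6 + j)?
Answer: 389/4 ≈ 97.250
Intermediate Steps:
L = -1 (L = 0/(6 + 5) - 1 = 0/11 - 1 = (1/11)*0 - 1 = 0 - 1 = -1)
h(V) = -7 + V/8
t(X) = 7 - 9*X/8 (t(X) = ((-7 + X/8) + X)*(-1) = (-7 + 9*X/8)*(-1) = 7 - 9*X/8)
-(-111 + ((35 - 26) + t(2))) = -(-111 + ((35 - 26) + (7 - 9/8*2))) = -(-111 + (9 + (7 - 9/4))) = -(-111 + (9 + 19/4)) = -(-111 + 55/4) = -1*(-389/4) = 389/4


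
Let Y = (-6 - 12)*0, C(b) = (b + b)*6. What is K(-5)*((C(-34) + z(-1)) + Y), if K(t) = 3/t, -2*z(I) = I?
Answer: 489/2 ≈ 244.50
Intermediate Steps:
z(I) = -I/2
C(b) = 12*b (C(b) = (2*b)*6 = 12*b)
Y = 0 (Y = -18*0 = 0)
K(-5)*((C(-34) + z(-1)) + Y) = (3/(-5))*((12*(-34) - 1/2*(-1)) + 0) = (3*(-1/5))*((-408 + 1/2) + 0) = -3*(-815/2 + 0)/5 = -3/5*(-815/2) = 489/2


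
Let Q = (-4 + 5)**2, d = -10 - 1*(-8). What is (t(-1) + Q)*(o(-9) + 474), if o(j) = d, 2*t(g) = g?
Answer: 236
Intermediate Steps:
d = -2 (d = -10 + 8 = -2)
t(g) = g/2
o(j) = -2
Q = 1 (Q = 1**2 = 1)
(t(-1) + Q)*(o(-9) + 474) = ((1/2)*(-1) + 1)*(-2 + 474) = (-1/2 + 1)*472 = (1/2)*472 = 236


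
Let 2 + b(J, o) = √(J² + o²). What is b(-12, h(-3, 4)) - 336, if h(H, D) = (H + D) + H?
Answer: -338 + 2*√37 ≈ -325.83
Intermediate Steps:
h(H, D) = D + 2*H (h(H, D) = (D + H) + H = D + 2*H)
b(J, o) = -2 + √(J² + o²)
b(-12, h(-3, 4)) - 336 = (-2 + √((-12)² + (4 + 2*(-3))²)) - 336 = (-2 + √(144 + (4 - 6)²)) - 336 = (-2 + √(144 + (-2)²)) - 336 = (-2 + √(144 + 4)) - 336 = (-2 + √148) - 336 = (-2 + 2*√37) - 336 = -338 + 2*√37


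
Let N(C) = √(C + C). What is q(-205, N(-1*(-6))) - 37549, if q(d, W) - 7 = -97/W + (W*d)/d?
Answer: -37542 - 85*√3/6 ≈ -37567.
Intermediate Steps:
N(C) = √2*√C (N(C) = √(2*C) = √2*√C)
q(d, W) = 7 + W - 97/W (q(d, W) = 7 + (-97/W + (W*d)/d) = 7 + (-97/W + W) = 7 + (W - 97/W) = 7 + W - 97/W)
q(-205, N(-1*(-6))) - 37549 = (7 + √2*√(-1*(-6)) - 97*√3/6) - 37549 = (7 + √2*√6 - 97*√3/6) - 37549 = (7 + 2*√3 - 97*√3/6) - 37549 = (7 - 85*√3/6) - 37549 = -37542 - 85*√3/6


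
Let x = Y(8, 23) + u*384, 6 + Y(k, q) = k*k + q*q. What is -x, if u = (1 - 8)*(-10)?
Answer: -27467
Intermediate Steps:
Y(k, q) = -6 + k² + q² (Y(k, q) = -6 + (k*k + q*q) = -6 + (k² + q²) = -6 + k² + q²)
u = 70 (u = -7*(-10) = 70)
x = 27467 (x = (-6 + 8² + 23²) + 70*384 = (-6 + 64 + 529) + 26880 = 587 + 26880 = 27467)
-x = -1*27467 = -27467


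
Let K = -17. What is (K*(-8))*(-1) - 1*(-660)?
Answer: 524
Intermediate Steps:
(K*(-8))*(-1) - 1*(-660) = -17*(-8)*(-1) - 1*(-660) = 136*(-1) + 660 = -136 + 660 = 524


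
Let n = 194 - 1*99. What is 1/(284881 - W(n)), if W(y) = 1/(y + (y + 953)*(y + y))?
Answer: 199215/56752568414 ≈ 3.5102e-6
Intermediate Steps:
n = 95 (n = 194 - 99 = 95)
W(y) = 1/(y + 2*y*(953 + y)) (W(y) = 1/(y + (953 + y)*(2*y)) = 1/(y + 2*y*(953 + y)))
1/(284881 - W(n)) = 1/(284881 - 1/(95*(1907 + 2*95))) = 1/(284881 - 1/(95*(1907 + 190))) = 1/(284881 - 1/(95*2097)) = 1/(284881 - 1*1/199215) = 1/(284881 - 1/199215) = 1/(56752568414/199215) = 199215/56752568414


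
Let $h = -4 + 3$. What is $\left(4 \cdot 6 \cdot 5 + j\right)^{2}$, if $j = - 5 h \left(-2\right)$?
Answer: $12100$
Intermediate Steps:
$h = -1$
$j = -10$ ($j = \left(-5\right) \left(-1\right) \left(-2\right) = 5 \left(-2\right) = -10$)
$\left(4 \cdot 6 \cdot 5 + j\right)^{2} = \left(4 \cdot 6 \cdot 5 - 10\right)^{2} = \left(24 \cdot 5 - 10\right)^{2} = \left(120 - 10\right)^{2} = 110^{2} = 12100$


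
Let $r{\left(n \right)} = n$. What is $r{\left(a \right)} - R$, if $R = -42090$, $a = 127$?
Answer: $42217$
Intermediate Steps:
$r{\left(a \right)} - R = 127 - -42090 = 127 + 42090 = 42217$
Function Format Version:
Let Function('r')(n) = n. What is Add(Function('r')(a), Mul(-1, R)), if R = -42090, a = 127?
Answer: 42217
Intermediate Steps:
Add(Function('r')(a), Mul(-1, R)) = Add(127, Mul(-1, -42090)) = Add(127, 42090) = 42217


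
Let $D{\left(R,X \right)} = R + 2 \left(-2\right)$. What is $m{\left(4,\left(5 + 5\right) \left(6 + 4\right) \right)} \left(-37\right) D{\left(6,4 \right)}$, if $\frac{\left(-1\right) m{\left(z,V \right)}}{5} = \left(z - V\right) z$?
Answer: $-142080$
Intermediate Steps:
$D{\left(R,X \right)} = -4 + R$ ($D{\left(R,X \right)} = R - 4 = -4 + R$)
$m{\left(z,V \right)} = - 5 z \left(z - V\right)$ ($m{\left(z,V \right)} = - 5 \left(z - V\right) z = - 5 z \left(z - V\right)$)
$m{\left(4,\left(5 + 5\right) \left(6 + 4\right) \right)} \left(-37\right) D{\left(6,4 \right)} = 5 \cdot 4 \left(\left(5 + 5\right) \left(6 + 4\right) - 4\right) \left(-37\right) \left(-4 + 6\right) = 5 \cdot 4 \left(10 \cdot 10 - 4\right) \left(-37\right) 2 = 5 \cdot 4 \left(100 - 4\right) \left(-37\right) 2 = 5 \cdot 4 \cdot 96 \left(-37\right) 2 = 1920 \left(-37\right) 2 = \left(-71040\right) 2 = -142080$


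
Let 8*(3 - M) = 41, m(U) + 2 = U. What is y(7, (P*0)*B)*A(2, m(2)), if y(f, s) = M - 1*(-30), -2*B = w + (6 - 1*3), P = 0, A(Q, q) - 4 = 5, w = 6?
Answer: 2007/8 ≈ 250.88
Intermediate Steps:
m(U) = -2 + U
A(Q, q) = 9 (A(Q, q) = 4 + 5 = 9)
M = -17/8 (M = 3 - ⅛*41 = 3 - 41/8 = -17/8 ≈ -2.1250)
B = -9/2 (B = -(6 + (6 - 1*3))/2 = -(6 + (6 - 3))/2 = -(6 + 3)/2 = -½*9 = -9/2 ≈ -4.5000)
y(f, s) = 223/8 (y(f, s) = -17/8 - 1*(-30) = -17/8 + 30 = 223/8)
y(7, (P*0)*B)*A(2, m(2)) = (223/8)*9 = 2007/8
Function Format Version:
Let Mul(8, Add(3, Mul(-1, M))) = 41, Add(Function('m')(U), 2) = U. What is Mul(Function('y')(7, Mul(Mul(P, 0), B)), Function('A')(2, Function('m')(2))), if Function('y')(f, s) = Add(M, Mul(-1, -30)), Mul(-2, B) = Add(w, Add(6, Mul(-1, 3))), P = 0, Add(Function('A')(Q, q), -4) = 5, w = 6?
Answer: Rational(2007, 8) ≈ 250.88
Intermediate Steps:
Function('m')(U) = Add(-2, U)
Function('A')(Q, q) = 9 (Function('A')(Q, q) = Add(4, 5) = 9)
M = Rational(-17, 8) (M = Add(3, Mul(Rational(-1, 8), 41)) = Add(3, Rational(-41, 8)) = Rational(-17, 8) ≈ -2.1250)
B = Rational(-9, 2) (B = Mul(Rational(-1, 2), Add(6, Add(6, Mul(-1, 3)))) = Mul(Rational(-1, 2), Add(6, Add(6, -3))) = Mul(Rational(-1, 2), Add(6, 3)) = Mul(Rational(-1, 2), 9) = Rational(-9, 2) ≈ -4.5000)
Function('y')(f, s) = Rational(223, 8) (Function('y')(f, s) = Add(Rational(-17, 8), Mul(-1, -30)) = Add(Rational(-17, 8), 30) = Rational(223, 8))
Mul(Function('y')(7, Mul(Mul(P, 0), B)), Function('A')(2, Function('m')(2))) = Mul(Rational(223, 8), 9) = Rational(2007, 8)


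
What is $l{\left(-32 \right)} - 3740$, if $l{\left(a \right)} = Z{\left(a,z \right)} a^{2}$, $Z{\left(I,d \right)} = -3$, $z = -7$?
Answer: $-6812$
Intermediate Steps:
$l{\left(a \right)} = - 3 a^{2}$
$l{\left(-32 \right)} - 3740 = - 3 \left(-32\right)^{2} - 3740 = \left(-3\right) 1024 - 3740 = -3072 - 3740 = -6812$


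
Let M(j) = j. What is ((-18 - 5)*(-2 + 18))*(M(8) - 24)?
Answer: 5888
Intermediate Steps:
((-18 - 5)*(-2 + 18))*(M(8) - 24) = ((-18 - 5)*(-2 + 18))*(8 - 24) = -23*16*(-16) = -368*(-16) = 5888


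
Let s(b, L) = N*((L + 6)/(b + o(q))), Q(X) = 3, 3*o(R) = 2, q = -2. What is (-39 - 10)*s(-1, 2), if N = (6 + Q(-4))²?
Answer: 95256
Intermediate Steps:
o(R) = ⅔ (o(R) = (⅓)*2 = ⅔)
N = 81 (N = (6 + 3)² = 9² = 81)
s(b, L) = 81*(6 + L)/(⅔ + b) (s(b, L) = 81*((L + 6)/(b + ⅔)) = 81*((6 + L)/(⅔ + b)) = 81*(6 + L)/(⅔ + b))
(-39 - 10)*s(-1, 2) = (-39 - 10)*(243*(6 + 2)/(2 + 3*(-1))) = -11907*8/(2 - 3) = -11907*8/(-1) = -11907*(-1)*8 = -49*(-1944) = 95256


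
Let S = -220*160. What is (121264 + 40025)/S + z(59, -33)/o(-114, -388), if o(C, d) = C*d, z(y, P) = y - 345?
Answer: -893025281/194620800 ≈ -4.5885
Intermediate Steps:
z(y, P) = -345 + y
S = -35200
(121264 + 40025)/S + z(59, -33)/o(-114, -388) = (121264 + 40025)/(-35200) + (-345 + 59)/((-114*(-388))) = 161289*(-1/35200) - 286/44232 = -161289/35200 - 286*1/44232 = -161289/35200 - 143/22116 = -893025281/194620800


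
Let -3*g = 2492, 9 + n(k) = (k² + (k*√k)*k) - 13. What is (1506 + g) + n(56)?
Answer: 11368/3 + 6272*√14 ≈ 27257.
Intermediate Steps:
n(k) = -22 + k² + k^(5/2) (n(k) = -9 + ((k² + (k*√k)*k) - 13) = -9 + ((k² + k^(3/2)*k) - 13) = -9 + ((k² + k^(5/2)) - 13) = -9 + (-13 + k² + k^(5/2)) = -22 + k² + k^(5/2))
g = -2492/3 (g = -⅓*2492 = -2492/3 ≈ -830.67)
(1506 + g) + n(56) = (1506 - 2492/3) + (-22 + 56² + 56^(5/2)) = 2026/3 + (-22 + 3136 + 6272*√14) = 2026/3 + (3114 + 6272*√14) = 11368/3 + 6272*√14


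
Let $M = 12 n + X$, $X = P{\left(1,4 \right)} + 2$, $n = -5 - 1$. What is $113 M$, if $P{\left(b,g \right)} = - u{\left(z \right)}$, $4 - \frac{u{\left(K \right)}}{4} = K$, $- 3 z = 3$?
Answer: $-10170$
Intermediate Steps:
$z = -1$ ($z = \left(- \frac{1}{3}\right) 3 = -1$)
$n = -6$
$u{\left(K \right)} = 16 - 4 K$
$P{\left(b,g \right)} = -20$ ($P{\left(b,g \right)} = - (16 - -4) = - (16 + 4) = \left(-1\right) 20 = -20$)
$X = -18$ ($X = -20 + 2 = -18$)
$M = -90$ ($M = 12 \left(-6\right) - 18 = -72 - 18 = -90$)
$113 M = 113 \left(-90\right) = -10170$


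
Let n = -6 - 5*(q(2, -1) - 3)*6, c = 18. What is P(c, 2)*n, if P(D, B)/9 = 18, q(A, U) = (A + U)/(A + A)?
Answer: 12393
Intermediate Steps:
q(A, U) = (A + U)/(2*A) (q(A, U) = (A + U)/((2*A)) = (A + U)*(1/(2*A)) = (A + U)/(2*A))
P(D, B) = 162 (P(D, B) = 9*18 = 162)
n = 153/2 (n = -6 - 5*((½)*(2 - 1)/2 - 3)*6 = -6 - 5*((½)*(½)*1 - 3)*6 = -6 - 5*(¼ - 3)*6 = -6 - (-55)*6/4 = -6 - 5*(-33/2) = -6 + 165/2 = 153/2 ≈ 76.500)
P(c, 2)*n = 162*(153/2) = 12393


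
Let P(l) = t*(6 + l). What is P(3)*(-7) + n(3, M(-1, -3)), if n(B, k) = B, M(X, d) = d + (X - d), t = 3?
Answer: -186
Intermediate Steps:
M(X, d) = X
P(l) = 18 + 3*l (P(l) = 3*(6 + l) = 18 + 3*l)
P(3)*(-7) + n(3, M(-1, -3)) = (18 + 3*3)*(-7) + 3 = (18 + 9)*(-7) + 3 = 27*(-7) + 3 = -189 + 3 = -186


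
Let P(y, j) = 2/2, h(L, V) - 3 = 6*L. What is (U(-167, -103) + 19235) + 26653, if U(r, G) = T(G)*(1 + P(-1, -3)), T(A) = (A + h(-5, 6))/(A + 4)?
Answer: 4543172/99 ≈ 45891.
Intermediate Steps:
h(L, V) = 3 + 6*L
P(y, j) = 1 (P(y, j) = 2*(1/2) = 1)
T(A) = (-27 + A)/(4 + A) (T(A) = (A + (3 + 6*(-5)))/(A + 4) = (A + (3 - 30))/(4 + A) = (A - 27)/(4 + A) = (-27 + A)/(4 + A))
U(r, G) = 2*(-27 + G)/(4 + G) (U(r, G) = ((-27 + G)/(4 + G))*(1 + 1) = ((-27 + G)/(4 + G))*2 = 2*(-27 + G)/(4 + G))
(U(-167, -103) + 19235) + 26653 = (2*(-27 - 103)/(4 - 103) + 19235) + 26653 = (2*(-130)/(-99) + 19235) + 26653 = (2*(-1/99)*(-130) + 19235) + 26653 = (260/99 + 19235) + 26653 = 1904525/99 + 26653 = 4543172/99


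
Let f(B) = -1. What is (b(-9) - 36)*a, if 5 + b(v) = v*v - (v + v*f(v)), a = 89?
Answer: 3560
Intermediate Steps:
b(v) = -5 + v**2 (b(v) = -5 + (v*v - (v + v*(-1))) = -5 + (v**2 - (v - v)) = -5 + (v**2 - 1*0) = -5 + (v**2 + 0) = -5 + v**2)
(b(-9) - 36)*a = ((-5 + (-9)**2) - 36)*89 = ((-5 + 81) - 36)*89 = (76 - 36)*89 = 40*89 = 3560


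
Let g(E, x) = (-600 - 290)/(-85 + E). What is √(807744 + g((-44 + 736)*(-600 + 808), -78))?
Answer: √16714735478169154/143851 ≈ 898.75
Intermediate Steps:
g(E, x) = -890/(-85 + E)
√(807744 + g((-44 + 736)*(-600 + 808), -78)) = √(807744 - 890/(-85 + (-44 + 736)*(-600 + 808))) = √(807744 - 890/(-85 + 692*208)) = √(807744 - 890/(-85 + 143936)) = √(807744 - 890/143851) = √(116194781254/143851) = √16714735478169154/143851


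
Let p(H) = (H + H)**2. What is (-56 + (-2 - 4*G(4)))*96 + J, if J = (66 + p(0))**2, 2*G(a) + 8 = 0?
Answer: 324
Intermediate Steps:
p(H) = 4*H**2 (p(H) = (2*H)**2 = 4*H**2)
G(a) = -4 (G(a) = -4 + (1/2)*0 = -4 + 0 = -4)
J = 4356 (J = (66 + 4*0**2)**2 = (66 + 4*0)**2 = (66 + 0)**2 = 66**2 = 4356)
(-56 + (-2 - 4*G(4)))*96 + J = (-56 + (-2 - 4*(-4)))*96 + 4356 = (-56 + (-2 + 16))*96 + 4356 = (-56 + 14)*96 + 4356 = -42*96 + 4356 = -4032 + 4356 = 324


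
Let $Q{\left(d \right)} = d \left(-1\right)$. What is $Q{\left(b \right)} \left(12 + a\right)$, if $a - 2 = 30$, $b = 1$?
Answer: $-44$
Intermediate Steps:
$a = 32$ ($a = 2 + 30 = 32$)
$Q{\left(d \right)} = - d$
$Q{\left(b \right)} \left(12 + a\right) = \left(-1\right) 1 \left(12 + 32\right) = \left(-1\right) 44 = -44$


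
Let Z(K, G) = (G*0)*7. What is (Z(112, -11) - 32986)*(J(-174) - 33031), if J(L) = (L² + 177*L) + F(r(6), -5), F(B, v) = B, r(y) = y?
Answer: 1106581342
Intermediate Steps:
Z(K, G) = 0 (Z(K, G) = 0*7 = 0)
J(L) = 6 + L² + 177*L (J(L) = (L² + 177*L) + 6 = 6 + L² + 177*L)
(Z(112, -11) - 32986)*(J(-174) - 33031) = (0 - 32986)*((6 + (-174)² + 177*(-174)) - 33031) = -32986*((6 + 30276 - 30798) - 33031) = -32986*(-516 - 33031) = -32986*(-33547) = 1106581342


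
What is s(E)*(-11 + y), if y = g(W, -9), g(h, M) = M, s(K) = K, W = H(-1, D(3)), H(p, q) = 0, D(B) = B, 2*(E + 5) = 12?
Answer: -20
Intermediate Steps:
E = 1 (E = -5 + (½)*12 = -5 + 6 = 1)
W = 0
y = -9
s(E)*(-11 + y) = 1*(-11 - 9) = 1*(-20) = -20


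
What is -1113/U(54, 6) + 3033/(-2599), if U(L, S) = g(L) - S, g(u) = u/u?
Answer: 2877522/12995 ≈ 221.43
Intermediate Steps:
g(u) = 1
U(L, S) = 1 - S
-1113/U(54, 6) + 3033/(-2599) = -1113/(1 - 1*6) + 3033/(-2599) = -1113/(1 - 6) + 3033*(-1/2599) = -1113/(-5) - 3033/2599 = -1113*(-1/5) - 3033/2599 = 1113/5 - 3033/2599 = 2877522/12995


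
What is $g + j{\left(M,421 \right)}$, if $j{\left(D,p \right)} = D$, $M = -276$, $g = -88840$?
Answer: $-89116$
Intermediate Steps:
$g + j{\left(M,421 \right)} = -88840 - 276 = -89116$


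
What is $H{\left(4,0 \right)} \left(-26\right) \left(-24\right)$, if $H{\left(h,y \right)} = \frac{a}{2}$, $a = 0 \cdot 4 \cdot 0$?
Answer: $0$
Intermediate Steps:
$a = 0$ ($a = 0 \cdot 0 = 0$)
$H{\left(h,y \right)} = 0$ ($H{\left(h,y \right)} = \frac{0}{2} = 0 \cdot \frac{1}{2} = 0$)
$H{\left(4,0 \right)} \left(-26\right) \left(-24\right) = 0 \left(-26\right) \left(-24\right) = 0 \left(-24\right) = 0$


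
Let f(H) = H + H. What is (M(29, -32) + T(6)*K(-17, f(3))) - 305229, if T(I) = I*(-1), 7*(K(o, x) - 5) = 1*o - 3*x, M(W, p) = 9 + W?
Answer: -305191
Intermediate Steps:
f(H) = 2*H
K(o, x) = 5 - 3*x/7 + o/7 (K(o, x) = 5 + (1*o - 3*x)/7 = 5 + (o - 3*x)/7 = 5 + (-3*x/7 + o/7) = 5 - 3*x/7 + o/7)
T(I) = -I
(M(29, -32) + T(6)*K(-17, f(3))) - 305229 = ((9 + 29) + (-1*6)*(5 - 6*3/7 + (1/7)*(-17))) - 305229 = (38 - 6*(5 - 3/7*6 - 17/7)) - 305229 = (38 - 6*(5 - 18/7 - 17/7)) - 305229 = (38 - 6*0) - 305229 = (38 + 0) - 305229 = 38 - 305229 = -305191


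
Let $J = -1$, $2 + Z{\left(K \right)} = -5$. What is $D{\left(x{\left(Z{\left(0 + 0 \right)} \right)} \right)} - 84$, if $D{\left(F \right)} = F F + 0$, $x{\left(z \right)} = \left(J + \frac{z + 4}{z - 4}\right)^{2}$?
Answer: $- \frac{1225748}{14641} \approx -83.72$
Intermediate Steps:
$Z{\left(K \right)} = -7$ ($Z{\left(K \right)} = -2 - 5 = -7$)
$x{\left(z \right)} = \left(-1 + \frac{4 + z}{-4 + z}\right)^{2}$ ($x{\left(z \right)} = \left(-1 + \frac{z + 4}{z - 4}\right)^{2} = \left(-1 + \frac{4 + z}{-4 + z}\right)^{2}$)
$D{\left(F \right)} = F^{2}$ ($D{\left(F \right)} = F^{2} + 0 = F^{2}$)
$D{\left(x{\left(Z{\left(0 + 0 \right)} \right)} \right)} - 84 = \left(\frac{64}{\left(-4 - 7\right)^{2}}\right)^{2} - 84 = \left(\frac{64}{121}\right)^{2} - 84 = \frac{4096}{14641} - 84 = - \frac{1225748}{14641}$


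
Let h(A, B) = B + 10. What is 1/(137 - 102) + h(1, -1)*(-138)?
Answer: -43469/35 ≈ -1242.0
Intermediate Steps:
h(A, B) = 10 + B
1/(137 - 102) + h(1, -1)*(-138) = 1/(137 - 102) + (10 - 1)*(-138) = 1/35 + 9*(-138) = 1/35 - 1242 = -43469/35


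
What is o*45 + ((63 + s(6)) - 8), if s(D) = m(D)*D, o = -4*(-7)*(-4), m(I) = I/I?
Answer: -4979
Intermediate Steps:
m(I) = 1
o = -112 (o = 28*(-4) = -112)
s(D) = D (s(D) = 1*D = D)
o*45 + ((63 + s(6)) - 8) = -112*45 + ((63 + 6) - 8) = -5040 + (69 - 8) = -5040 + 61 = -4979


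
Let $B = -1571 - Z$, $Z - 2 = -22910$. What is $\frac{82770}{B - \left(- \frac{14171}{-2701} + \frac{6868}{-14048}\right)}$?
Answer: $\frac{21220241520}{5469074957} \approx 3.88$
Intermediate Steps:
$Z = -22908$ ($Z = 2 - 22910 = -22908$)
$B = 21337$ ($B = -1571 - -22908 = -1571 + 22908 = 21337$)
$\frac{82770}{B - \left(- \frac{14171}{-2701} + \frac{6868}{-14048}\right)} = \frac{82770}{21337 - \left(- \frac{14171}{-2701} + \frac{6868}{-14048}\right)} = \frac{82770}{21337 - \left(\left(-14171\right) \left(- \frac{1}{2701}\right) + 6868 \left(- \frac{1}{14048}\right)\right)} = \frac{82770}{21337 - \left(\frac{383}{73} - \frac{1717}{3512}\right)} = \frac{82770}{21337 - \frac{1219755}{256376}} = \frac{82770}{\frac{5469074957}{256376}} = 82770 \cdot \frac{256376}{5469074957} = \frac{21220241520}{5469074957}$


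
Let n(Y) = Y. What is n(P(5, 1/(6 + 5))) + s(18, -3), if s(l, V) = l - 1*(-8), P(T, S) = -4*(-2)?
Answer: 34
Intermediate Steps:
P(T, S) = 8
s(l, V) = 8 + l (s(l, V) = l + 8 = 8 + l)
n(P(5, 1/(6 + 5))) + s(18, -3) = 8 + (8 + 18) = 8 + 26 = 34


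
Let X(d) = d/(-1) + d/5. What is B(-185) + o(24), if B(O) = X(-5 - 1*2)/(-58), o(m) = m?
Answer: 3466/145 ≈ 23.903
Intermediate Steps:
X(d) = -4*d/5 (X(d) = d*(-1) + d*(⅕) = -d + d/5 = -4*d/5)
B(O) = -14/145 (B(O) = -4*(-5 - 1*2)/5/(-58) = -4*(-5 - 2)/5*(-1/58) = -⅘*(-7)*(-1/58) = (28/5)*(-1/58) = -14/145)
B(-185) + o(24) = -14/145 + 24 = 3466/145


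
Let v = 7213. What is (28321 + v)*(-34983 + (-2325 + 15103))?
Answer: -789032470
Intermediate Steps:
(28321 + v)*(-34983 + (-2325 + 15103)) = (28321 + 7213)*(-34983 + (-2325 + 15103)) = 35534*(-34983 + 12778) = 35534*(-22205) = -789032470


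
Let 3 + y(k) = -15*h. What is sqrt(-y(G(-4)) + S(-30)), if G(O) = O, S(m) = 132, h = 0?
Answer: 3*sqrt(15) ≈ 11.619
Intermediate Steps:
y(k) = -3 (y(k) = -3 - 15*0 = -3 + 0 = -3)
sqrt(-y(G(-4)) + S(-30)) = sqrt(-1*(-3) + 132) = sqrt(3 + 132) = sqrt(135) = 3*sqrt(15)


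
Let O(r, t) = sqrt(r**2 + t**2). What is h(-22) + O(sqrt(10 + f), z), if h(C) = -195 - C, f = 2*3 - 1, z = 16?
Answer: -173 + sqrt(271) ≈ -156.54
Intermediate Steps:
f = 5 (f = 6 - 1 = 5)
h(-22) + O(sqrt(10 + f), z) = (-195 - 1*(-22)) + sqrt((sqrt(10 + 5))**2 + 16**2) = (-195 + 22) + sqrt((sqrt(15))**2 + 256) = -173 + sqrt(15 + 256) = -173 + sqrt(271)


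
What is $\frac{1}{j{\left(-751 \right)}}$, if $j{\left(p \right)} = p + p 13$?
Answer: $- \frac{1}{10514} \approx -9.5111 \cdot 10^{-5}$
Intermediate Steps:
$j{\left(p \right)} = 14 p$ ($j{\left(p \right)} = p + 13 p = 14 p$)
$\frac{1}{j{\left(-751 \right)}} = \frac{1}{14 \left(-751\right)} = \frac{1}{-10514} = - \frac{1}{10514}$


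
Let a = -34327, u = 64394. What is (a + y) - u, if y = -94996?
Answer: -193717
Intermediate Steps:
(a + y) - u = (-34327 - 94996) - 1*64394 = -129323 - 64394 = -193717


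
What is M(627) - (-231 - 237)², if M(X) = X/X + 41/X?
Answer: -137327380/627 ≈ -2.1902e+5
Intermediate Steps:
M(X) = 1 + 41/X
M(627) - (-231 - 237)² = (41 + 627)/627 - (-231 - 237)² = (1/627)*668 - 1*(-468)² = 668/627 - 1*219024 = 668/627 - 219024 = -137327380/627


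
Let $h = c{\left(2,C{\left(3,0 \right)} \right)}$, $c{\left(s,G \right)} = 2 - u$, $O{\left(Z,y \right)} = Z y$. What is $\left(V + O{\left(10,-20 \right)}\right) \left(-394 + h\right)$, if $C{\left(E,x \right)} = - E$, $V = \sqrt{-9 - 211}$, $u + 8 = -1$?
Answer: $76600 - 766 i \sqrt{55} \approx 76600.0 - 5680.8 i$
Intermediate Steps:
$u = -9$ ($u = -8 - 1 = -9$)
$V = 2 i \sqrt{55}$ ($V = \sqrt{-220} = 2 i \sqrt{55} \approx 14.832 i$)
$c{\left(s,G \right)} = 11$ ($c{\left(s,G \right)} = 2 - -9 = 2 + 9 = 11$)
$h = 11$
$\left(V + O{\left(10,-20 \right)}\right) \left(-394 + h\right) = \left(2 i \sqrt{55} + 10 \left(-20\right)\right) \left(-394 + 11\right) = \left(2 i \sqrt{55} - 200\right) \left(-383\right) = \left(-200 + 2 i \sqrt{55}\right) \left(-383\right) = 76600 - 766 i \sqrt{55}$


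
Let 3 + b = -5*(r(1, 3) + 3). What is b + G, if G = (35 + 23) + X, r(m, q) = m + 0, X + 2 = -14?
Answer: 19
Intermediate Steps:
X = -16 (X = -2 - 14 = -16)
r(m, q) = m
G = 42 (G = (35 + 23) - 16 = 58 - 16 = 42)
b = -23 (b = -3 - 5*(1 + 3) = -3 - 5*4 = -3 - 20 = -23)
b + G = -23 + 42 = 19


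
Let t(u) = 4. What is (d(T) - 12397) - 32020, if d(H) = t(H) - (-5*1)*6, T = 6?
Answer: -44383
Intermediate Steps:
d(H) = 34 (d(H) = 4 - (-5*1)*6 = 4 - (-5)*6 = 4 - 1*(-30) = 4 + 30 = 34)
(d(T) - 12397) - 32020 = (34 - 12397) - 32020 = -12363 - 32020 = -44383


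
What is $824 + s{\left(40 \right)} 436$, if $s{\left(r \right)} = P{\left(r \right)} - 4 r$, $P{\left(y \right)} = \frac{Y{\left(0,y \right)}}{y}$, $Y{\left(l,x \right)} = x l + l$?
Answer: $-68936$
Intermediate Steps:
$Y{\left(l,x \right)} = l + l x$ ($Y{\left(l,x \right)} = l x + l = l + l x$)
$P{\left(y \right)} = 0$ ($P{\left(y \right)} = \frac{0 \left(1 + y\right)}{y} = \frac{0}{y} = 0$)
$s{\left(r \right)} = - 4 r$ ($s{\left(r \right)} = 0 - 4 r = - 4 r$)
$824 + s{\left(40 \right)} 436 = 824 + \left(-4\right) 40 \cdot 436 = 824 - 69760 = -68936$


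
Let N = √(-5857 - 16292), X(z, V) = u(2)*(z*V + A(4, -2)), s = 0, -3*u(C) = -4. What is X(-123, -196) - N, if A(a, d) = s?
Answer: 32144 - 3*I*√2461 ≈ 32144.0 - 148.83*I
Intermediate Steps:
u(C) = 4/3 (u(C) = -⅓*(-4) = 4/3)
A(a, d) = 0
X(z, V) = 4*V*z/3 (X(z, V) = 4*(z*V + 0)/3 = 4*(V*z + 0)/3 = 4*(V*z)/3 = 4*V*z/3)
N = 3*I*√2461 (N = √(-22149) = 3*I*√2461 ≈ 148.83*I)
X(-123, -196) - N = (4/3)*(-196)*(-123) - 3*I*√2461 = 32144 - 3*I*√2461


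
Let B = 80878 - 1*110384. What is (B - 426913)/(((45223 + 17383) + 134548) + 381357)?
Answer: -456419/578511 ≈ -0.78895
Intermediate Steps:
B = -29506 (B = 80878 - 110384 = -29506)
(B - 426913)/(((45223 + 17383) + 134548) + 381357) = (-29506 - 426913)/(((45223 + 17383) + 134548) + 381357) = -456419/((62606 + 134548) + 381357) = -456419/(197154 + 381357) = -456419/578511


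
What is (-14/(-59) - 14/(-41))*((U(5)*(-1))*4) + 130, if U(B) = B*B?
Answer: 174470/2419 ≈ 72.125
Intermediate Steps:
U(B) = B²
(-14/(-59) - 14/(-41))*((U(5)*(-1))*4) + 130 = (-14/(-59) - 14/(-41))*((5²*(-1))*4) + 130 = (-14*(-1/59) - 14*(-1/41))*((25*(-1))*4) + 130 = (14/59 + 14/41)*(-25*4) + 130 = (1400/2419)*(-100) + 130 = -140000/2419 + 130 = 174470/2419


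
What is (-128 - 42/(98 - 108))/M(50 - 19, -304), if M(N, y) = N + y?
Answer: 619/1365 ≈ 0.45348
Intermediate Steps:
(-128 - 42/(98 - 108))/M(50 - 19, -304) = (-128 - 42/(98 - 108))/((50 - 19) - 304) = (-128 - 42/(-10))/(31 - 304) = (-128 - 1/10*(-42))/(-273) = (-128 + 21/5)*(-1/273) = -619/5*(-1/273) = 619/1365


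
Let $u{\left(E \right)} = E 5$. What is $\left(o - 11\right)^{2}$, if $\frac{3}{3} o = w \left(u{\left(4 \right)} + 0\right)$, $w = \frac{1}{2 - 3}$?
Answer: $961$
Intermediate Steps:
$w = -1$ ($w = \frac{1}{-1} = -1$)
$u{\left(E \right)} = 5 E$
$o = -20$ ($o = - (5 \cdot 4 + 0) = - (20 + 0) = \left(-1\right) 20 = -20$)
$\left(o - 11\right)^{2} = \left(-20 - 11\right)^{2} = \left(-31\right)^{2} = 961$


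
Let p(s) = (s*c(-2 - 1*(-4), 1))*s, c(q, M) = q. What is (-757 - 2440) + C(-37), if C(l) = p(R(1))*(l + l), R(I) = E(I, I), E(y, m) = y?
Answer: -3345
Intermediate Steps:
R(I) = I
p(s) = 2*s² (p(s) = (s*(-2 - 1*(-4)))*s = (s*(-2 + 4))*s = (s*2)*s = (2*s)*s = 2*s²)
C(l) = 4*l (C(l) = (2*1²)*(l + l) = (2*1)*(2*l) = 2*(2*l) = 4*l)
(-757 - 2440) + C(-37) = (-757 - 2440) + 4*(-37) = -3197 - 148 = -3345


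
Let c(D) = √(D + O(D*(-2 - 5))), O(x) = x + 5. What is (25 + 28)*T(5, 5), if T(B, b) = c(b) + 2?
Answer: 106 + 265*I ≈ 106.0 + 265.0*I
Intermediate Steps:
O(x) = 5 + x
c(D) = √(5 - 6*D) (c(D) = √(D + (5 + D*(-2 - 5))) = √(D + (5 + D*(-7))) = √(D + (5 - 7*D)) = √(5 - 6*D))
T(B, b) = 2 + √(5 - 6*b) (T(B, b) = √(5 - 6*b) + 2 = 2 + √(5 - 6*b))
(25 + 28)*T(5, 5) = (25 + 28)*(2 + √(5 - 6*5)) = 53*(2 + √(5 - 30)) = 53*(2 + √(-25)) = 53*(2 + 5*I) = 106 + 265*I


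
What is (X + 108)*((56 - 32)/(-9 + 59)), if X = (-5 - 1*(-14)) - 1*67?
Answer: 24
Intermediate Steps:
X = -58 (X = (-5 + 14) - 67 = 9 - 67 = -58)
(X + 108)*((56 - 32)/(-9 + 59)) = (-58 + 108)*((56 - 32)/(-9 + 59)) = 50*(24/50) = 50*(24*(1/50)) = 50*(12/25) = 24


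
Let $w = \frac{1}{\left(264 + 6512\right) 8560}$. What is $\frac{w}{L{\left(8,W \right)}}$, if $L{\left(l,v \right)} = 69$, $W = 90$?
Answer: $\frac{1}{4002176640} \approx 2.4986 \cdot 10^{-10}$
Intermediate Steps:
$w = \frac{1}{58002560}$ ($w = \frac{1}{6776} \cdot \frac{1}{8560} = \frac{1}{58002560} \approx 1.7241 \cdot 10^{-8}$)
$\frac{w}{L{\left(8,W \right)}} = \frac{1}{58002560 \cdot 69} = \frac{1}{58002560} \cdot \frac{1}{69} = \frac{1}{4002176640}$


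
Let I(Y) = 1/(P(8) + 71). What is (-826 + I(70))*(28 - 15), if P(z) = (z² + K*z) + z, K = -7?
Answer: -934193/87 ≈ -10738.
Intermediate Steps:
P(z) = z² - 6*z (P(z) = (z² - 7*z) + z = z² - 6*z)
I(Y) = 1/87 (I(Y) = 1/(8*(-6 + 8) + 71) = 1/(8*2 + 71) = 1/(16 + 71) = 1/87)
(-826 + I(70))*(28 - 15) = (-826 + 1/87)*(28 - 15) = -71861/87*13 = -934193/87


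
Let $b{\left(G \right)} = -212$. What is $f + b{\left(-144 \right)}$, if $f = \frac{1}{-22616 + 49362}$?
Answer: $- \frac{5670151}{26746} \approx -212.0$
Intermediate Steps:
$f = \frac{1}{26746} \approx 3.7389 \cdot 10^{-5}$
$f + b{\left(-144 \right)} = \frac{1}{26746} - 212 = - \frac{5670151}{26746}$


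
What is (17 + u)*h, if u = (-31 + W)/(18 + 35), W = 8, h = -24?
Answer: -21072/53 ≈ -397.58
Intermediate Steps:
u = -23/53 (u = (-31 + 8)/(18 + 35) = -23/53 ≈ -0.43396)
(17 + u)*h = (17 - 23/53)*(-24) = (878/53)*(-24) = -21072/53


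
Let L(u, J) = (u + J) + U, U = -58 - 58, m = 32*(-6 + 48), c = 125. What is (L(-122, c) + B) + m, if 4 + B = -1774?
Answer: -547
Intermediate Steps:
B = -1778 (B = -4 - 1774 = -1778)
m = 1344 (m = 32*42 = 1344)
U = -116
L(u, J) = -116 + J + u (L(u, J) = (u + J) - 116 = (J + u) - 116 = -116 + J + u)
(L(-122, c) + B) + m = ((-116 + 125 - 122) - 1778) + 1344 = (-113 - 1778) + 1344 = -1891 + 1344 = -547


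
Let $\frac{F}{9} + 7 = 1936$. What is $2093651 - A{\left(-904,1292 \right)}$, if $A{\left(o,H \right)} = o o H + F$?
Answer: $-1053766782$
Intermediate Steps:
$F = 17361$ ($F = -63 + 9 \cdot 1936 = -63 + 17424 = 17361$)
$A{\left(o,H \right)} = 17361 + H o^{2}$ ($A{\left(o,H \right)} = o o H + 17361 = o^{2} H + 17361 = H o^{2} + 17361 = 17361 + H o^{2}$)
$2093651 - A{\left(-904,1292 \right)} = 2093651 - \left(17361 + 1292 \left(-904\right)^{2}\right) = 2093651 - \left(17361 + 1292 \cdot 817216\right) = 2093651 - \left(17361 + 1055843072\right) = 2093651 - 1055860433 = -1053766782$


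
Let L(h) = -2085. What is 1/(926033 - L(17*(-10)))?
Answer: 1/928118 ≈ 1.0774e-6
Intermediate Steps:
1/(926033 - L(17*(-10))) = 1/(926033 - 1*(-2085)) = 1/(926033 + 2085) = 1/928118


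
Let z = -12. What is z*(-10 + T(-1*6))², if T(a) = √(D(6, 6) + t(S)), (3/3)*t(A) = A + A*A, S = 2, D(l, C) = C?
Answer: -1344 + 480*√3 ≈ -512.62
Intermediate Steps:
t(A) = A + A² (t(A) = A + A*A = A + A²)
T(a) = 2*√3 (T(a) = √(6 + 2*(1 + 2)) = √(6 + 2*3) = √(6 + 6) = √12 = 2*√3)
z*(-10 + T(-1*6))² = -12*(-10 + 2*√3)²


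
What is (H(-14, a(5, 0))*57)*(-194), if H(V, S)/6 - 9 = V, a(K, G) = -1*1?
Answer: 331740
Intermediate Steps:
a(K, G) = -1
H(V, S) = 54 + 6*V
(H(-14, a(5, 0))*57)*(-194) = ((54 + 6*(-14))*57)*(-194) = ((54 - 84)*57)*(-194) = -30*57*(-194) = -1710*(-194) = 331740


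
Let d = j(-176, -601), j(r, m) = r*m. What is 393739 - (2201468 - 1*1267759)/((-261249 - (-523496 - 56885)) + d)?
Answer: 167301917303/424908 ≈ 3.9374e+5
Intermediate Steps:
j(r, m) = m*r
d = 105776 (d = -601*(-176) = 105776)
393739 - (2201468 - 1*1267759)/((-261249 - (-523496 - 56885)) + d) = 393739 - (2201468 - 1*1267759)/((-261249 - (-523496 - 56885)) + 105776) = 393739 - (2201468 - 1267759)/((-261249 - 1*(-580381)) + 105776) = 393739 - 933709/((-261249 + 580381) + 105776) = 393739 - 933709/(319132 + 105776) = 393739 - 933709/424908 = 167301917303/424908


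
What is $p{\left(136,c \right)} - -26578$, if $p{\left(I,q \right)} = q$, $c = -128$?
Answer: $26450$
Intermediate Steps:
$p{\left(136,c \right)} - -26578 = -128 - -26578 = -128 + 26578 = 26450$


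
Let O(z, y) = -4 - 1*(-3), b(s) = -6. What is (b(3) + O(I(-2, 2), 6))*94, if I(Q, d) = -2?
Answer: -658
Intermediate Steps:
O(z, y) = -1 (O(z, y) = -4 + 3 = -1)
(b(3) + O(I(-2, 2), 6))*94 = (-6 - 1)*94 = -7*94 = -658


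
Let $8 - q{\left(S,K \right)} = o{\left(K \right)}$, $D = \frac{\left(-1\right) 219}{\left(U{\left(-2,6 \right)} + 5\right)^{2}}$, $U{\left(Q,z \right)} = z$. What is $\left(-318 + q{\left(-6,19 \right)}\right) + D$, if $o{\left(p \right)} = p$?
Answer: $- \frac{40028}{121} \approx -330.81$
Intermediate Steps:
$D = - \frac{219}{121}$ ($D = \frac{\left(-1\right) 219}{\left(6 + 5\right)^{2}} = - \frac{219}{11^{2}} = - \frac{219}{121} \approx -1.8099$)
$q{\left(S,K \right)} = 8 - K$
$\left(-318 + q{\left(-6,19 \right)}\right) + D = \left(-318 + \left(8 - 19\right)\right) - \frac{219}{121} = \left(-318 - 11\right) - \frac{219}{121} = -329 - \frac{219}{121} = - \frac{40028}{121}$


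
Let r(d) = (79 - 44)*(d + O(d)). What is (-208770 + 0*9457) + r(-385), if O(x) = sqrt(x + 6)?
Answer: -222245 + 35*I*sqrt(379) ≈ -2.2225e+5 + 681.38*I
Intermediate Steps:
O(x) = sqrt(6 + x)
r(d) = 35*d + 35*sqrt(6 + d) (r(d) = (79 - 44)*(d + sqrt(6 + d)) = 35*(d + sqrt(6 + d)) = 35*d + 35*sqrt(6 + d))
(-208770 + 0*9457) + r(-385) = (-208770 + 0*9457) + (35*(-385) + 35*sqrt(6 - 385)) = (-208770 + 0) + (-13475 + 35*sqrt(-379)) = -208770 + (-13475 + 35*(I*sqrt(379))) = -208770 + (-13475 + 35*I*sqrt(379)) = -222245 + 35*I*sqrt(379)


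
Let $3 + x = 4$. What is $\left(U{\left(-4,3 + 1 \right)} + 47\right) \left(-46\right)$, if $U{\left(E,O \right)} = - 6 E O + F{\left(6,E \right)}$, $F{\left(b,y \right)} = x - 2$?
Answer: $-6532$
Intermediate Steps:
$x = 1$ ($x = -3 + 4 = 1$)
$F{\left(b,y \right)} = -1$ ($F{\left(b,y \right)} = 1 - 2 = -1$)
$U{\left(E,O \right)} = -1 - 6 E O$ ($U{\left(E,O \right)} = - 6 E O - 1 = -1 - 6 E O$)
$\left(U{\left(-4,3 + 1 \right)} + 47\right) \left(-46\right) = \left(\left(-1 - - 24 \left(3 + 1\right)\right) + 47\right) \left(-46\right) = \left(\left(-1 - \left(-24\right) 4\right) + 47\right) \left(-46\right) = \left(\left(-1 + 96\right) + 47\right) \left(-46\right) = \left(95 + 47\right) \left(-46\right) = 142 \left(-46\right) = -6532$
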